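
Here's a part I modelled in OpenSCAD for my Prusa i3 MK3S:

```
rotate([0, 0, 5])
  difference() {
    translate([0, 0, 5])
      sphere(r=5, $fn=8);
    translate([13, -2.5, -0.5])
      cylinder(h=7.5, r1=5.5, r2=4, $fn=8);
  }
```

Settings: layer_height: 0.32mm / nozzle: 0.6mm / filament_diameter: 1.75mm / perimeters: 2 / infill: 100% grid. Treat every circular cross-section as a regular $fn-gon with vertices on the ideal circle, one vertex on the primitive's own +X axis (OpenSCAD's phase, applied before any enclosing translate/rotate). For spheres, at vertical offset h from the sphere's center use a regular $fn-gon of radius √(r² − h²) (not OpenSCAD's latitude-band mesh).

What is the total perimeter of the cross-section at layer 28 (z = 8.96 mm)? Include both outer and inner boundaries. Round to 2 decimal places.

At z = 8.96 mm: the r=5 sphere slices to a regular 8-gon of circumradius 3.053 (√(r²−h²) with h=3.96 from center) (perimeter = 2·8·3.053·sin(180°/8) = 18.69 mm); the cone at (13, -2.5) is not intersected at this z (z outside [-0.5, 7]); After the difference (first − rest): none of the subtracted shapes is present at this height, so the r=5 sphere is unchanged — boundary = 18.69 mm; (whole slice rotated 5° about Z — lengths, areas and connectivity unchanged). Overall, the cross-section is a single solid region. Total boundary length (outer) = 18.69 mm.

18.69 mm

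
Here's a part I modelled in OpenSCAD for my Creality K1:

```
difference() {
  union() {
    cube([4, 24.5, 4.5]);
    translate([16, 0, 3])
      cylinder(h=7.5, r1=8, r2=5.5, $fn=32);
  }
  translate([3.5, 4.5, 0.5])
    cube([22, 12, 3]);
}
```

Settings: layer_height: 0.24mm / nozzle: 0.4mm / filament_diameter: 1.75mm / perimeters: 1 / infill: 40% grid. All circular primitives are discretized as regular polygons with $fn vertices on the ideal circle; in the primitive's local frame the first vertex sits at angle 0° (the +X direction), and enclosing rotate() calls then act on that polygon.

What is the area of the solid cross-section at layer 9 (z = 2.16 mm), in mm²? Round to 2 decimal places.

At z = 2.16 mm: the cube is present — its section is the full 4×24.5 rectangle (area 98.00 mm²); the cone at (16, 0) is not intersected at this z (z outside [3, 10.5]); Taking the union: only the 4×24.5 cube is present, so the union is just that shape — area = 98.00 mm²; the cube at (3.5, 4.5) is present — its section is the full 22×12 rectangle (area 264.00 mm²); After the difference (first − rest): starting from the result so far (98.00 mm²), the 22×12 cube at (3.5, 4.5) partially overlaps it — only the 6.00 mm² overlap (of its 264.00 mm²) is removed, clipping the outline — area = 92.00 mm². Overall, the cross-section is a single solid region. Net area = 92.00 mm².

92.00 mm²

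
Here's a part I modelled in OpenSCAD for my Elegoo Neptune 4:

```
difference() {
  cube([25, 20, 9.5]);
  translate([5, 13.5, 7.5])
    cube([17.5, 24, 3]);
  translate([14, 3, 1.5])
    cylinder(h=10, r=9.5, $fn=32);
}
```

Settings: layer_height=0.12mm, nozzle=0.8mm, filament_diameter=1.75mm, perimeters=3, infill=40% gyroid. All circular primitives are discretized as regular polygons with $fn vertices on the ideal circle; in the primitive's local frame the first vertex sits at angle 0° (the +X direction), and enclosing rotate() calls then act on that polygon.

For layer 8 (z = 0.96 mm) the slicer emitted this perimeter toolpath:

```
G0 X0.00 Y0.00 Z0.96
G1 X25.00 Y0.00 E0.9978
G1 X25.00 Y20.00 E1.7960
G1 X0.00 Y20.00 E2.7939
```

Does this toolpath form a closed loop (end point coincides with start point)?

Start point (G0): (0.00, 0.00). End point (last G1): the path does not return to the start — open.

no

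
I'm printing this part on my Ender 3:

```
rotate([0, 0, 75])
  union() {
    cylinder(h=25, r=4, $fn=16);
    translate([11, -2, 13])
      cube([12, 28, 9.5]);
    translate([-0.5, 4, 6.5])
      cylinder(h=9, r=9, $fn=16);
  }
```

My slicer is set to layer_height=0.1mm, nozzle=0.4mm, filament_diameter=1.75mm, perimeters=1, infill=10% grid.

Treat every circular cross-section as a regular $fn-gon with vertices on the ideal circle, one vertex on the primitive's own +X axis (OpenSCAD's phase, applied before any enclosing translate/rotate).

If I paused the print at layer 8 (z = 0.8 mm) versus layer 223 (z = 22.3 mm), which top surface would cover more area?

Layer 8 (z = 0.8): the r=4 cylinder gives a regular 16-gon of circumradius 4 (constant along its height) (area = (16/2)·4.000²·sin(360°/16) = 48.98 mm²); the cube at (11, -2) is absent (z outside [13, 22.5]); the cylinder at (-0.5, 4) is not intersected at this z (z outside [6.5, 15.5]); Taking the union: only the r=4 cylinder is present, so the union is just that shape — area = 48.98 mm²; (rotated 75° about Z; rotation is an isometry so areas/perimeters/island counts are preserved). So its area = 48.98 mm². Layer 223 (z = 22.3): the cylinder: section is a regular 16-gon, circumradius r=4 (area = (16/2)·4.000²·sin(360°/16) = 48.98 mm²); the cube at (11, -2) (footprint 12×28) is included at this height (area 336.00 mm²); the cylinder at (-0.5, 4) does not reach this height (z outside [6.5, 15.5]); Combining (union): the 2 present regions are separate (no shared area or edge), so areas and boundary lengths simply add and each stays a separate island — area = 384.98 mm²; (whole slice rotated 75° about Z — lengths, areas and connectivity unchanged). So its area = 384.98 mm². Layer 223 is larger (384.98 vs 48.98 mm²).

layer 223 (z = 22.3 mm)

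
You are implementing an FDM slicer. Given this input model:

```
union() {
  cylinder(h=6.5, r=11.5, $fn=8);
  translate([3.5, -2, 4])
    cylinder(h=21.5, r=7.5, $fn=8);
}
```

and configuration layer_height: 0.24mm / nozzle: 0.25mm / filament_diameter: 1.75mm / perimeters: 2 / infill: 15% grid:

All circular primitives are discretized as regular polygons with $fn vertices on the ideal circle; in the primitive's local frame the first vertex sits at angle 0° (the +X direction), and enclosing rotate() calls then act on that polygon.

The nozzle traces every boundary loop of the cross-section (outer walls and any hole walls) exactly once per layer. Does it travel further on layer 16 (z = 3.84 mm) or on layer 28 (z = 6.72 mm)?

Layer 16 (z = 3.84): the r=11.5 cylinder gives a regular 8-gon of circumradius 11.5 (constant along its height) (perimeter = 2·8·11.500·sin(180°/8) = 70.41 mm); the cylinder at (3.5, -2) is not intersected at this z (z outside [4, 25.5]); Merging all regions: only the r=11.5 cylinder is present, so the union is just that shape — boundary = 70.41 mm. So its perimeter = 70.41 mm. Layer 28 (z = 6.72): the cylinder is absent (z outside [0, 6.5]); the r=7.5 cylinder at (3.5, -2) contributes a regular 8-gon of circumradius 7.5 (perimeter = 2·8·7.500·sin(180°/8) = 45.92 mm); Taking the union: only the r=7.5 cylinder at (3.5, -2) is present, so the union is just that shape — boundary = 45.92 mm. So its perimeter = 45.92 mm. Layer 16 is larger (70.41 vs 45.92 mm).

layer 16 (z = 3.84 mm)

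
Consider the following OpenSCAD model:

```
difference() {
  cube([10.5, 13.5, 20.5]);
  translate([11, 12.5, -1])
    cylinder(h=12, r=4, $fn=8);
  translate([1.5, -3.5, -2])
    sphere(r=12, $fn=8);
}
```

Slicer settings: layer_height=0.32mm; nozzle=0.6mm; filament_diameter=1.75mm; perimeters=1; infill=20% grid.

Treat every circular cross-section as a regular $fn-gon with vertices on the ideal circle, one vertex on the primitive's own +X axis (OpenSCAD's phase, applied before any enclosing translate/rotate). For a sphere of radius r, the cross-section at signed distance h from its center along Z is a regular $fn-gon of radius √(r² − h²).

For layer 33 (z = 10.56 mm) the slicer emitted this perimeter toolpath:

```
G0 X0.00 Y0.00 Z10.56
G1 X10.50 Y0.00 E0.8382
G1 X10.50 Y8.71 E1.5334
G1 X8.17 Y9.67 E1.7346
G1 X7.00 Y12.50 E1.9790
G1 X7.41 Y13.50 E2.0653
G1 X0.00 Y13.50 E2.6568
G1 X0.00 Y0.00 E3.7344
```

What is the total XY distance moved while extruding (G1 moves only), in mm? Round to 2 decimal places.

46.78 mm

Sum the Euclidean lengths of each G1 segment: total = 46.78 mm.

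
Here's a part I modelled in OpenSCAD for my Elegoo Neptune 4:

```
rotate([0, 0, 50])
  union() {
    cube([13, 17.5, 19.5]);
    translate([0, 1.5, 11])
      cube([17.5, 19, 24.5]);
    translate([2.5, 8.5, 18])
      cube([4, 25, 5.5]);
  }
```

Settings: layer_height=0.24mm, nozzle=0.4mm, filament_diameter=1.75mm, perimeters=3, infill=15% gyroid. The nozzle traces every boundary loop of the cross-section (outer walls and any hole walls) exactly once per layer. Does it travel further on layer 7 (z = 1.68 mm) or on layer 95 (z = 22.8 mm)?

layer 95 (z = 22.8 mm)

Layer 7 (z = 1.68): the cube is present — its section is the full 13×17.5 rectangle (perimeter 61.00 mm); the cube at (0, 1.5) is absent (z outside [11, 35.5]); the cube at (2.5, 8.5) does not reach this height (z outside [18, 23.5]); Merging all regions: only the 13×17.5 cube is present, so the union is just that shape — boundary = 61.00 mm; (whole slice rotated 50° about Z — lengths, areas and connectivity unchanged). So its perimeter = 61.00 mm. Layer 95 (z = 22.8): the cube does not reach this height (z outside [0, 19.5]); the cube at (0, 1.5) (footprint 17.5×19) is included at this height (perimeter 73.00 mm); the cube at (2.5, 8.5) (footprint 4×25) is included at this height (perimeter 58.00 mm); Taking the union: the regions partially overlap (shared area 48.00 mm²), so the edge portions inside another operand are dropped and the merged outline is re-measured after clipping — boundary = 99.00 mm; (rotated 50° about Z; rotation is an isometry so areas/perimeters/island counts are preserved). So its perimeter = 99.00 mm. Layer 95 is larger (99.00 vs 61.00 mm).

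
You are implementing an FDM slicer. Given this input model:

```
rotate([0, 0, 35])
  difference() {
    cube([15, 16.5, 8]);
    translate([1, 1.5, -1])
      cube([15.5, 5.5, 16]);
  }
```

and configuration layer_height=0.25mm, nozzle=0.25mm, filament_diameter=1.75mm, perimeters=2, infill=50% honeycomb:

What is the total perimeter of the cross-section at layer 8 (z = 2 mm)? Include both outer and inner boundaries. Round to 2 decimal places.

At z = 2 mm: the cube is present — its section is the full 15×16.5 rectangle (perimeter 63.00 mm); the cube at (1, 1.5) (footprint 15.5×5.5) is included at this height (perimeter 42.00 mm); After the difference (first − rest): starting from the 15×16.5 cube, the 15.5×5.5 cube at (1, 1.5) partially overlaps it — only the 77.00 mm² overlap (of its 85.25 mm²) is removed, clipping the outline — boundary = 91.00 mm; (rotated 35° about Z; rotation is an isometry so areas/perimeters/island counts are preserved). Overall, the cross-section is a single solid region. Total boundary length (outer) = 91.00 mm.

91.00 mm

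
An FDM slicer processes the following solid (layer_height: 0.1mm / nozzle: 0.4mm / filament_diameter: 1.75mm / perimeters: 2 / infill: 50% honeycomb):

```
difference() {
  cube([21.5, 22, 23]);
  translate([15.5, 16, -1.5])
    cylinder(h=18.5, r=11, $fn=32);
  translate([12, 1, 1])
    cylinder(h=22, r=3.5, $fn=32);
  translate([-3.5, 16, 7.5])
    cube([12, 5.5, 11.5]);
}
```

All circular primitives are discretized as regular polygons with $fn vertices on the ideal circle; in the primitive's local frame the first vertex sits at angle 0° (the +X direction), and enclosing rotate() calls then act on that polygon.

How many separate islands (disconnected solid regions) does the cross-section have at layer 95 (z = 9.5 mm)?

At z = 9.5 mm: the cube is present — its section is the full 21.5×22 rectangle; the r=11 cylinder at (15.5, 16) contributes a regular 32-gon of circumradius 11; the r=3.5 cylinder at (12, 1) gives a regular 32-gon of circumradius 3.5 (constant along its height); the cube at (-3.5, 16) is present — its section is the full 12×5.5 rectangle; After the difference (first − rest): starting from the 21.5×22 cube, the r=11 cylinder at (15.5, 16) partially overlaps it — only the 255.09 mm² overlap (of its 377.69 mm²) is removed, clipping the outline; the r=3.5 cylinder at (12, 1) partially overlaps it — only the 26.00 mm² overlap (of its 38.24 mm²) is removed, clipping the outline; the 12×5.5 cube at (-3.5, 16) partially overlaps it — only the 27.58 mm² overlap (of its 66.00 mm²) is removed, clipping the outline — 2 connected regions. Overall, the cross-section has 2 separate islands. Island count = 2.

2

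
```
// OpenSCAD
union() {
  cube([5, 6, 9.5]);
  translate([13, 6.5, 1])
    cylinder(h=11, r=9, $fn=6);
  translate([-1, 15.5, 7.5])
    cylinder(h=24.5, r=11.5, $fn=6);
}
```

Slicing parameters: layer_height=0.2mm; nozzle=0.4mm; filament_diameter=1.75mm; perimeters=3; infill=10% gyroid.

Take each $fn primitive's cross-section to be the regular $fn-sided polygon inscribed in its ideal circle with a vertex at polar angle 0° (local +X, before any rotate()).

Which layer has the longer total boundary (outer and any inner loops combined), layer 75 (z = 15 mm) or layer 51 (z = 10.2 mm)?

Layer 75 (z = 15): the cube does not reach this height (z outside [0, 9.5]); the cylinder at (13, 6.5) is absent (z outside [1, 12]); the r=11.5 cylinder at (-1, 15.5) gives a regular 6-gon of circumradius 11.5 (constant along its height) (perimeter = 2·6·11.500·sin(180°/6) = 69.00 mm); Taking the union: only the r=11.5 cylinder at (-1, 15.5) is present, so the union is just that shape — boundary = 69.00 mm. So its perimeter = 69.00 mm. Layer 51 (z = 10.2): the cube does not reach this height (z outside [0, 9.5]); the cylinder at (13, 6.5): section is a regular 6-gon, circumradius r=9 (perimeter = 2·6·9.000·sin(180°/6) = 54.00 mm); the r=11.5 cylinder at (-1, 15.5) gives a regular 6-gon of circumradius 11.5 (constant along its height) (perimeter = 2·6·11.500·sin(180°/6) = 69.00 mm); Merging all regions: the regions partially overlap (shared area 10.88 mm²), so the edge portions inside another operand are dropped and the merged outline is re-measured after clipping — boundary = 101.28 mm. So its perimeter = 101.28 mm. Layer 51 is larger (101.28 vs 69.00 mm).

layer 51 (z = 10.2 mm)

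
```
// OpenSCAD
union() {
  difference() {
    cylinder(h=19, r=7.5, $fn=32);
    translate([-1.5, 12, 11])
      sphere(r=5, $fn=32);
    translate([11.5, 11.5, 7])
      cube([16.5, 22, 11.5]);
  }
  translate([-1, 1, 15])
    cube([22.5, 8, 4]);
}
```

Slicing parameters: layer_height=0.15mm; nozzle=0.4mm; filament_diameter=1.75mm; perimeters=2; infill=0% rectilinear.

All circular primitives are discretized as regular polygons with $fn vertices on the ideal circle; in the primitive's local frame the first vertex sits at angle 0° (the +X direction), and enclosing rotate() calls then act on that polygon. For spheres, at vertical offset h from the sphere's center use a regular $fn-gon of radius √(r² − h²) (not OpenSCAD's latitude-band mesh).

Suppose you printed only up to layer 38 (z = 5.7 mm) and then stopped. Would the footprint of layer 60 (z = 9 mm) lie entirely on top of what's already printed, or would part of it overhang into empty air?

Compare the two slices. At z = 5.7: the cylinder: section is a regular 32-gon, circumradius r=7.5 (area = (32/2)·7.500²·sin(360°/32) = 175.58 mm²); the sphere at (-1.5, 12) does not reach this height (|z−center|=5.300 > r=5); the cube at (11.5, 11.5) is absent (z outside [7, 18.5]); After the difference (first − rest): none of the subtracted shapes is present at this height, so the r=7.5 cylinder is unchanged — area = 175.58 mm²; the cube at (-1, 1) does not reach this height (z outside [15, 19]); Merging all regions: only the result so far is present, so the union is just that shape — area = 175.58 mm². At z = 9: the cylinder: section is a regular 32-gon, circumradius r=7.5 (area = (32/2)·7.500²·sin(360°/32) = 175.58 mm²); the r=5 sphere at (-1.5, 12) contributes a regular 32-gon of circumradius √(5²−2²) = 4.583 (area = (32/2)·4.583²·sin(360°/32) = 65.55 mm²); the 16.5×22 cube at (11.5, 11.5) contributes its full rectangle (area 363.00 mm²); Taking the first minus the rest: starting from the r=7.5 cylinder (175.58 mm²), the r=5 sphere at (-1.5, 12) misses the remaining region (no effect); the 16.5×22 cube at (11.5, 11.5) misses the remaining region (no effect) — area = 175.58 mm²; the cube at (-1, 1) is not intersected at this z (z outside [15, 19]); Taking the union: only that combined region is present, so the union is just that shape — area = 175.58 mm². Checking containment: the cross-section at z = 9 is a subset of the cross-section at z = 5.7.

entirely on top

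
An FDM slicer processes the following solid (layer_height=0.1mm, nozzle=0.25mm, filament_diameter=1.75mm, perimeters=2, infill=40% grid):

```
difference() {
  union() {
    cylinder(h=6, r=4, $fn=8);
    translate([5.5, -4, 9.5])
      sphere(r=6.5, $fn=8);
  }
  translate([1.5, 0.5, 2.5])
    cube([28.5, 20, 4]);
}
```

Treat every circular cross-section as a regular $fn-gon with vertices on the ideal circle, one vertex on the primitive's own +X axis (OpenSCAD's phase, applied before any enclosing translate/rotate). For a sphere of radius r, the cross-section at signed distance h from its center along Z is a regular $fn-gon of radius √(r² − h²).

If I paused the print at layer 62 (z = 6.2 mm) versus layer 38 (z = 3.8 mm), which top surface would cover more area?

layer 62 (z = 6.2 mm)

Layer 62 (z = 6.2): the cylinder does not reach this height (z outside [0, 6]); the r=6.5 sphere at (5.5, -4) slices to a regular 8-gon of circumradius 5.600 (√(r²−h²) with h=3.3 from center) (area = (8/2)·5.600²·sin(360°/8) = 88.70 mm²); Merging all regions: only the r=6.5 sphere at (5.5, -4) is present, so the union is just that shape — area = 88.70 mm²; the 28.5×20 cube at (1.5, 0.5) contributes its full rectangle (area 570.00 mm²); Taking the first minus the rest: starting from that combined region (88.70 mm²), the 28.5×20 cube at (1.5, 0.5) partially overlaps it — only the 2.92 mm² overlap (of its 570.00 mm²) is removed, clipping the outline — area = 85.78 mm². So its area = 85.78 mm². Layer 38 (z = 3.8): the cylinder: section is a regular 8-gon, circumradius r=4 (area = (8/2)·4.000²·sin(360°/8) = 45.25 mm²); the sphere at (5.5, -4): section is a regular 8-gon, circumradius = √(r²−h²) = √(6.5²−5.7²) = 3.124 (area = (8/2)·3.124²·sin(360°/8) = 27.61 mm²); Merging all regions: the 2 present regions are separate (no shared area or edge), so areas and boundary lengths simply add and each stays a separate island — area = 72.86 mm²; the 28.5×20 cube at (1.5, 0.5) contributes its full rectangle (area 570.00 mm²); Taking the first minus the rest: starting from the result so far (72.86 mm²), the 28.5×20 cube at (1.5, 0.5) partially overlaps it — only the 4.58 mm² overlap (of its 570.00 mm²) is removed, clipping the outline — area = 68.28 mm². So its area = 68.28 mm². Layer 62 is larger (85.78 vs 68.28 mm²).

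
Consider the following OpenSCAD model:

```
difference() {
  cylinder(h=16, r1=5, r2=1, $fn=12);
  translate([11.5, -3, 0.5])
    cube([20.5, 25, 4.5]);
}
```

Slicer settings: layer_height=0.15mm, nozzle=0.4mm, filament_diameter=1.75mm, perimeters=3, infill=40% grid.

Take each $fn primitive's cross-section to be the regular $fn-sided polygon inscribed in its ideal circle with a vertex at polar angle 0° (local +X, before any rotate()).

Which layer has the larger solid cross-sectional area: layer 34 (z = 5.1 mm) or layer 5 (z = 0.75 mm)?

Layer 34 (z = 5.1): the cone: at t=0.319 of its height the radius interpolates to r₁+(r₂−r₁)t = 3.725, giving a regular 12-gon of that circumradius (area = (12/2)·3.725²·sin(360°/12) = 41.63 mm²); the cube at (11.5, -3) does not reach this height (z outside [0.5, 5]); After the difference (first − rest): none of the subtracted shapes is present at this height, so the cone is unchanged — area = 41.63 mm². So its area = 41.63 mm². Layer 5 (z = 0.75): the cone (r1=5→r2=1) has section circumradius 4.812 here — a regular 12-gon (area = (12/2)·4.812²·sin(360°/12) = 69.48 mm²); the 20.5×25 cube at (11.5, -3) contributes its full rectangle (area 512.50 mm²); After the difference (first − rest): starting from the cone (69.48 mm²), the 20.5×25 cube at (11.5, -3) misses the remaining region (no effect) — area = 69.48 mm². So its area = 69.48 mm². Layer 5 is larger (69.48 vs 41.63 mm²).

layer 5 (z = 0.75 mm)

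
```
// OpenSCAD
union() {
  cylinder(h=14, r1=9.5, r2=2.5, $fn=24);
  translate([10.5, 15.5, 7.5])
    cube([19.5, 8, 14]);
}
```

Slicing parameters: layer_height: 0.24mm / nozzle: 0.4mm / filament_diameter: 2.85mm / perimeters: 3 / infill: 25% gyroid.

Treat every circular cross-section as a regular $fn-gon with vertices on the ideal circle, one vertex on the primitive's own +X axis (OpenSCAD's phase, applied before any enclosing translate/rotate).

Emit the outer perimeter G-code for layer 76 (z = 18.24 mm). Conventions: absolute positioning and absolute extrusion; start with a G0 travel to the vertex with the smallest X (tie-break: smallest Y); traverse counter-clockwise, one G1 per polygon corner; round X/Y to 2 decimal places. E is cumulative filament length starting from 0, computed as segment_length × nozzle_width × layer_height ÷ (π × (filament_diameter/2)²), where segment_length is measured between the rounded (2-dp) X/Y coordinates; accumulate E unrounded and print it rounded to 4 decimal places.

At z = 18.24 mm: the cone does not reach this height (z outside [0, 14]); the 19.5×8 cube at (10.5, 15.5) contributes its full rectangle; Taking the union: only the 19.5×8 cube at (10.5, 15.5) is present, so the union is just that shape — 1 connected region. The outline is a single polygon with 4 vertices. Extrusion per mm of travel: 0.4 × 0.24 / (π × 1.425²) = 0.015048. Accumulating E over each segment gives final E = 0.8277.

G0 X10.50 Y15.50 Z18.24
G1 X30.00 Y15.50 E0.2934
G1 X30.00 Y23.50 E0.4138
G1 X10.50 Y23.50 E0.7073
G1 X10.50 Y15.50 E0.8277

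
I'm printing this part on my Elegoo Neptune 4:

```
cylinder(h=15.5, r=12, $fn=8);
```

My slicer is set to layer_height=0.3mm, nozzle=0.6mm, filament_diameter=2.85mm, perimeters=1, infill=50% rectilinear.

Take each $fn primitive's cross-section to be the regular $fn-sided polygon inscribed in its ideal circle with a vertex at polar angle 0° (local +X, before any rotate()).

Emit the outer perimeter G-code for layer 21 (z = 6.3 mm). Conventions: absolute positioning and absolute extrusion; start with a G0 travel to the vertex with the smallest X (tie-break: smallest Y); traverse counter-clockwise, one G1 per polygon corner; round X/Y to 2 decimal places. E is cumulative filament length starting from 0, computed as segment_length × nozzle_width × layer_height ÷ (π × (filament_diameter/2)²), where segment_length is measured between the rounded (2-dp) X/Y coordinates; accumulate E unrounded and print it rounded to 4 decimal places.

G0 X-12.00 Y0.00 Z6.30
G1 X-8.49 Y-8.49 E0.2592
G1 X0.00 Y-12.00 E0.5184
G1 X8.49 Y-8.49 E0.7777
G1 X12.00 Y0.00 E1.0369
G1 X8.49 Y8.49 E1.2961
G1 X0.00 Y12.00 E1.5553
G1 X-8.49 Y8.49 E1.8145
G1 X-12.00 Y0.00 E2.0737

At z = 6.3 mm: the cylinder: section is a regular 8-gon, circumradius r=12. The outline is a single polygon with 8 vertices. Extrusion per mm of travel: 0.6 × 0.3 / (π × 1.425²) = 0.028216. Accumulating E over each segment gives final E = 2.0737.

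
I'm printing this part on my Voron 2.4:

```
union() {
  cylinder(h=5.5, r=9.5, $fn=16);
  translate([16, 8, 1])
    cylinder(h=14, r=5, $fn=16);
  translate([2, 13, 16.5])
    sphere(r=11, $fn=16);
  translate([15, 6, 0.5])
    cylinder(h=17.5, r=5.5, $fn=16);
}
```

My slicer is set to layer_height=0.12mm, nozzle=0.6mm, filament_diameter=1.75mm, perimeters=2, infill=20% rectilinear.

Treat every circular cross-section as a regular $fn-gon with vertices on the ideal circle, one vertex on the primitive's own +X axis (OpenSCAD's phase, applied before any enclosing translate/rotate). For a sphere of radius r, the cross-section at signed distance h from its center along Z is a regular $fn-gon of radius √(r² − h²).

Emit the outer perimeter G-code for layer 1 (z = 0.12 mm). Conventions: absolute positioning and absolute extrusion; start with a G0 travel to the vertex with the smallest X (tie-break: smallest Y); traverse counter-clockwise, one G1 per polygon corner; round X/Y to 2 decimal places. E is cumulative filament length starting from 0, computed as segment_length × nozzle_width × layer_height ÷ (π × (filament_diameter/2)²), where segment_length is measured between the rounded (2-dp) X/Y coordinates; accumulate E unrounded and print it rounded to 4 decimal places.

G0 X-9.50 Y0.00 Z0.12
G1 X-8.78 Y-3.64 E0.1111
G1 X-6.72 Y-6.72 E0.2220
G1 X-3.64 Y-8.78 E0.3329
G1 X0.00 Y-9.50 E0.4440
G1 X3.64 Y-8.78 E0.5550
G1 X6.72 Y-6.72 E0.6660
G1 X8.78 Y-3.64 E0.7769
G1 X9.50 Y0.00 E0.8880
G1 X8.78 Y3.64 E0.9990
G1 X6.72 Y6.72 E1.1099
G1 X3.64 Y8.78 E1.2209
G1 X0.00 Y9.50 E1.3319
G1 X-3.64 Y8.78 E1.4430
G1 X-6.72 Y6.72 E1.5539
G1 X-8.78 Y3.64 E1.6648
G1 X-9.50 Y0.00 E1.7759

At z = 0.12 mm: the r=9.5 cylinder gives a regular 16-gon of circumradius 9.5 (constant along its height); the cylinder at (16, 8) is absent (z outside [1, 15]); the sphere at (2, 13) does not reach this height (|z−center|=16.380 > r=11); the cylinder at (15, 6) does not reach this height (z outside [0.5, 18]); Merging all regions: only the r=9.5 cylinder is present, so the union is just that shape — 1 connected region. The outline is a single polygon with 16 vertices. Extrusion per mm of travel: 0.6 × 0.12 / (π × 0.875²) = 0.029934. Accumulating E over each segment gives final E = 1.7759.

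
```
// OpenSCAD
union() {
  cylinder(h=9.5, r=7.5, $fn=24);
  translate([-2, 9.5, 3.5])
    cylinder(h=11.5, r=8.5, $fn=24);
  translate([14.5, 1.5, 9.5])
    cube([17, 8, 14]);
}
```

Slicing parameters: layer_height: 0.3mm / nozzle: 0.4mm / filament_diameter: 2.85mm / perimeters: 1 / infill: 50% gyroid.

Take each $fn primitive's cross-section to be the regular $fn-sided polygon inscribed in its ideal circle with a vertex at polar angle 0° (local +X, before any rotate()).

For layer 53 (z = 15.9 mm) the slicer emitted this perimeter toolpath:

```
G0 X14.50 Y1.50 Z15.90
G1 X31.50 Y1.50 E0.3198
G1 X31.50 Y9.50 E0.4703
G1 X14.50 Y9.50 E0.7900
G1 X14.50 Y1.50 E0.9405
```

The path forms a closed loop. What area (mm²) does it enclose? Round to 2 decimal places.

Apply the shoelace formula to the sequence of (X, Y) vertices; enclosed area = 136.00 mm².

136.00 mm²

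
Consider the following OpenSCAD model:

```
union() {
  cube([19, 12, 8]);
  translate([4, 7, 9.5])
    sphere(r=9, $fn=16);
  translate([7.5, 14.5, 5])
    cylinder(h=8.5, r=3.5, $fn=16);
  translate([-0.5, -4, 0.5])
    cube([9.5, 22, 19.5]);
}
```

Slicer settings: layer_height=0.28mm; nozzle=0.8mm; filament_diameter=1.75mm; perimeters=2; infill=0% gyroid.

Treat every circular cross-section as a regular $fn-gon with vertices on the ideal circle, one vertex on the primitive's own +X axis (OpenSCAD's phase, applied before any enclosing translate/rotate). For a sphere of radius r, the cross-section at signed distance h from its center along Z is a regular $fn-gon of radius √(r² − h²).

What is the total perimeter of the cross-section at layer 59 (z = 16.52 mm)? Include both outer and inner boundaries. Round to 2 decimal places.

At z = 16.52 mm: the cube does not reach this height (z outside [0, 8]); the r=9 sphere at (4, 7) slices to a regular 16-gon of circumradius 5.632 (√(r²−h²) with h=7.02 from center) (perimeter = 2·16·5.632·sin(180°/16) = 35.16 mm); the cylinder at (7.5, 14.5) is not intersected at this z (z outside [5, 13.5]); the cube at (-0.5, -4) (footprint 9.5×22) is included at this height (perimeter 63.00 mm); Combining (union): the regions partially overlap (shared area 90.55 mm²), so the edge portions inside another operand are dropped and the merged outline is re-measured after clipping — boundary = 63.72 mm. Overall, the cross-section is a single solid region. Total boundary length (outer) = 63.72 mm.

63.72 mm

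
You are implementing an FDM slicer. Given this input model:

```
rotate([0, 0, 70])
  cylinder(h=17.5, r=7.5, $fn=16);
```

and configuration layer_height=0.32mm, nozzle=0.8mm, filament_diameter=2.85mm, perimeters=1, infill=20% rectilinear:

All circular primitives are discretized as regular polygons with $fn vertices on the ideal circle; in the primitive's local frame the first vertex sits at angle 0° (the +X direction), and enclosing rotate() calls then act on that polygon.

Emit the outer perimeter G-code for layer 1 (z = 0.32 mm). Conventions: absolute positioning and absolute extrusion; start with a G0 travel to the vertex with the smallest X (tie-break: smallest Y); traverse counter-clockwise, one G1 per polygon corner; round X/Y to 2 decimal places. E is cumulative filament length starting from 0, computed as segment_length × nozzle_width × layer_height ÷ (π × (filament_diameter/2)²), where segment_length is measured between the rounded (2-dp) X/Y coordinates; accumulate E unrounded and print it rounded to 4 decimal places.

G0 X-7.49 Y-0.33 Z0.32
G1 X-6.80 Y-3.17 E0.1173
G1 X-5.07 Y-5.53 E0.2347
G1 X-2.57 Y-7.05 E0.3521
G1 X0.33 Y-7.49 E0.4698
G1 X3.17 Y-6.80 E0.5871
G1 X5.53 Y-5.07 E0.7045
G1 X7.05 Y-2.57 E0.8219
G1 X7.49 Y0.33 E0.9396
G1 X6.80 Y3.17 E1.0569
G1 X5.07 Y5.53 E1.1744
G1 X2.57 Y7.05 E1.2918
G1 X-0.33 Y7.49 E1.4095
G1 X-3.17 Y6.80 E1.5268
G1 X-5.53 Y5.07 E1.6442
G1 X-7.05 Y2.57 E1.7616
G1 X-7.49 Y-0.33 E1.8793

At z = 0.32 mm: the cylinder: section is a regular 16-gon, circumradius r=7.5; (whole slice rotated 70° about Z — lengths, areas and connectivity unchanged). The outline is a single polygon with 16 vertices. Extrusion per mm of travel: 0.8 × 0.32 / (π × 1.425²) = 0.040129. Accumulating E over each segment gives final E = 1.8793.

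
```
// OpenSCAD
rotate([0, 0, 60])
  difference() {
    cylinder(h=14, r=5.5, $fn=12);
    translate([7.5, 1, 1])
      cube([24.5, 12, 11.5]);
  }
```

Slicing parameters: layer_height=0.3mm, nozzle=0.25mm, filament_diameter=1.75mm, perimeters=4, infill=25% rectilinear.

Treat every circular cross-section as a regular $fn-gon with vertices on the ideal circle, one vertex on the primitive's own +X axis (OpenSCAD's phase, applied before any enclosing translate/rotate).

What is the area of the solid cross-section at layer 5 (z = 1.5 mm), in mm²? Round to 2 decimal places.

90.75 mm²

At z = 1.5 mm: the cylinder: section is a regular 12-gon, circumradius r=5.5 (area = (12/2)·5.500²·sin(360°/12) = 90.75 mm²); the cube at (7.5, 1) is present — its section is the full 24.5×12 rectangle (area 294.00 mm²); Taking the first minus the rest: starting from the r=5.5 cylinder (90.75 mm²), the 24.5×12 cube at (7.5, 1) misses the remaining region (no effect) — area = 90.75 mm²; (rotated 60° about Z; rotation is an isometry so areas/perimeters/island counts are preserved). Overall, the cross-section is a single solid region. Net area = 90.75 mm².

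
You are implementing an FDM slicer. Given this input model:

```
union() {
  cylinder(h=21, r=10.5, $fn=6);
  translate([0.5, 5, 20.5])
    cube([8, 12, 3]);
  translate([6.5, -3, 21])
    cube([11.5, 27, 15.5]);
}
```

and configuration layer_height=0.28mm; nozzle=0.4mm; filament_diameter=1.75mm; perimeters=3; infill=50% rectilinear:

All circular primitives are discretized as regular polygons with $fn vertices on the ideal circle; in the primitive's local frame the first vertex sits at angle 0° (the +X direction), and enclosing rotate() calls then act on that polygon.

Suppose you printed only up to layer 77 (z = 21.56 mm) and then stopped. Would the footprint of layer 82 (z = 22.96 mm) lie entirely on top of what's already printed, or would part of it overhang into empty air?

entirely on top

Compare the two slices. At z = 21.56: the cylinder is absent (z outside [0, 21]); the cube at (0.5, 5) is present — its section is the full 8×12 rectangle (area 96.00 mm²); the 11.5×27 cube at (6.5, -3) contributes its full rectangle (area 310.50 mm²); Merging all regions: the regions partially overlap — summed areas 406.50 mm² minus the doubly-counted overlap 24.00 mm² gives 382.50 mm² — area = 382.50 mm². At z = 22.96: the cylinder is absent (z outside [0, 21]); the cube at (0.5, 5) (footprint 8×12) is included at this height (area 96.00 mm²); the 11.5×27 cube at (6.5, -3) contributes its full rectangle (area 310.50 mm²); Taking the union: the regions partially overlap — summed areas 406.50 mm² minus the doubly-counted overlap 24.00 mm² gives 382.50 mm² — area = 382.50 mm². Checking containment: the cross-section at z = 22.96 is a subset of the cross-section at z = 21.56.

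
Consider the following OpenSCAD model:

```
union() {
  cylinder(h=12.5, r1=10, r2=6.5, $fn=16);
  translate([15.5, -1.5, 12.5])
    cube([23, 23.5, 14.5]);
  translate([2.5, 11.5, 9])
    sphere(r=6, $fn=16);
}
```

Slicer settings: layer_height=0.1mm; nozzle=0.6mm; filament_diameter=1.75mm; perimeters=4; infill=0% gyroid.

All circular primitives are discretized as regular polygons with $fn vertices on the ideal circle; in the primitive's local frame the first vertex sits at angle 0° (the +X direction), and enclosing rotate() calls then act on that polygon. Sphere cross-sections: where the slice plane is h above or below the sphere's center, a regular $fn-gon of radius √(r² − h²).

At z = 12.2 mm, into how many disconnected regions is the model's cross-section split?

At z = 12.2 mm: the cone contributes a regular 16-gon of circumradius 6.584 (interpolated between r1=10 and r2=6.5 at t=0.976); the cube at (15.5, -1.5) is absent (z outside [12.5, 27]); the r=6 sphere at (2.5, 11.5) slices to a regular 16-gon of circumradius 5.075 (√(r²−h²) with h=3.2 from center); Taking the union: the 2 present regions are separate (no shared area or edge), so areas and boundary lengths simply add and each stays a separate island — 2 connected regions. The result has 2 disconnected regions.

2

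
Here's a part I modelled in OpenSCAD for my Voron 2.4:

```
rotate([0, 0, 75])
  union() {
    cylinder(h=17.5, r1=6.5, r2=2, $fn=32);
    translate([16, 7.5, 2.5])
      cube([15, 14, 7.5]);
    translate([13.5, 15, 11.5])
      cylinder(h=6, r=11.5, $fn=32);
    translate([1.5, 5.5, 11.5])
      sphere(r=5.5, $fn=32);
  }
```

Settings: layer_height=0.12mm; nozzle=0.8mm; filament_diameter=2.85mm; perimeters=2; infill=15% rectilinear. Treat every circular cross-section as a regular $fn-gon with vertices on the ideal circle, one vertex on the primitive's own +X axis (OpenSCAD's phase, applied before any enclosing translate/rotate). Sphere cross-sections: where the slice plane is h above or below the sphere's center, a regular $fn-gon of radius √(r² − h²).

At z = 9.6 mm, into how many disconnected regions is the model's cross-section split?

At z = 9.6 mm: the cone: at t=0.549 of its height the radius interpolates to r₁+(r₂−r₁)t = 4.031, giving a regular 32-gon of that circumradius; the cube at (16, 7.5) is present — its section is the full 15×14 rectangle; the cylinder at (13.5, 15) does not reach this height (z outside [11.5, 17.5]); the r=5.5 sphere at (1.5, 5.5) slices to a regular 32-gon of circumradius 5.161 (√(r²−h²) with h=1.9 from center); Combining (union): the regions partially overlap (shared area 17.08 mm²), so overlapping operands fuse into one piece — 2 connected regions; (rotated 75° about Z; rotation is an isometry so areas/perimeters/island counts are preserved). The result has 2 disconnected regions.

2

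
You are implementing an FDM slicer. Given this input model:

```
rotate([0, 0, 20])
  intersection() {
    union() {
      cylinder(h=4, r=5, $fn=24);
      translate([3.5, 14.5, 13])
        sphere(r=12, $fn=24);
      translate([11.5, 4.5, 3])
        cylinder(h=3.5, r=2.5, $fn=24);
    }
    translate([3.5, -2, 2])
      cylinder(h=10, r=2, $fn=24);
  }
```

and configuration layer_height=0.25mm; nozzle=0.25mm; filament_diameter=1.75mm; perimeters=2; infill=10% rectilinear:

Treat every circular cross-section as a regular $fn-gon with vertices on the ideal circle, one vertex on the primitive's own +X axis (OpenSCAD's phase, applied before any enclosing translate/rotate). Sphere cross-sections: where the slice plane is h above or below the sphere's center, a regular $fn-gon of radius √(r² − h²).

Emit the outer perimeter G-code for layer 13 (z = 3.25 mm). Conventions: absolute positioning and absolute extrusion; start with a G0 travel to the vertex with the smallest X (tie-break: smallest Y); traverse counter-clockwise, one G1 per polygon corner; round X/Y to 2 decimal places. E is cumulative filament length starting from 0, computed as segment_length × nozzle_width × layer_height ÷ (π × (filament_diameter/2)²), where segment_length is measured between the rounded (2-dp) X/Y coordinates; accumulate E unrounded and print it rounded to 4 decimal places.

At z = 3.25 mm: the r=5 cylinder gives a regular 24-gon of circumradius 5 (constant along its height); the r=12 sphere at (3.5, 14.5) slices to a regular 24-gon of circumradius 6.996 (√(r²−h²) with h=9.75 from center); the r=2.5 cylinder at (11.5, 4.5) gives a regular 24-gon of circumradius 2.5 (constant along its height); Combining (union): the 3 present regions are separate (no shared area or edge), so areas and boundary lengths simply add and each stays a separate island — 3 connected regions; the r=2 cylinder at (3.5, -2) contributes a regular 24-gon of circumradius 2; Taking the intersection: the r=2 cylinder at (3.5, -2) partially overlaps that combined region; clipping to the common part keeps 9.38 mm² — 1 connected region; (rotated 20° about Z; rotation is an isometry so areas/perimeters/island counts are preserved). The outline is a single polygon with 20 vertices. Extrusion per mm of travel: 0.25 × 0.25 / (π × 0.875²) = 0.025984. Accumulating E over each segment gives final E = 0.2943.

G0 X1.98 Y-0.86 Z3.25
G1 X2.09 Y-1.37 E0.0136
G1 X2.33 Y-1.83 E0.0270
G1 X2.69 Y-2.21 E0.0406
G1 X3.13 Y-2.49 E0.0542
G1 X3.63 Y-2.65 E0.0678
G1 X4.15 Y-2.67 E0.0814
G1 X4.18 Y-2.67 E0.0821
G1 X4.53 Y-2.11 E0.0993
G1 X4.92 Y-0.87 E0.1331
G1 X4.98 Y0.44 E0.1671
G1 X4.83 Y1.12 E0.1852
G1 X4.82 Y1.13 E0.1856
G1 X4.32 Y1.29 E0.1992
G1 X3.80 Y1.31 E0.2128
G1 X3.29 Y1.20 E0.2263
G1 X2.83 Y0.96 E0.2398
G1 X2.44 Y0.60 E0.2536
G1 X2.16 Y0.16 E0.2672
G1 X2.00 Y-0.34 E0.2808
G1 X1.98 Y-0.86 E0.2943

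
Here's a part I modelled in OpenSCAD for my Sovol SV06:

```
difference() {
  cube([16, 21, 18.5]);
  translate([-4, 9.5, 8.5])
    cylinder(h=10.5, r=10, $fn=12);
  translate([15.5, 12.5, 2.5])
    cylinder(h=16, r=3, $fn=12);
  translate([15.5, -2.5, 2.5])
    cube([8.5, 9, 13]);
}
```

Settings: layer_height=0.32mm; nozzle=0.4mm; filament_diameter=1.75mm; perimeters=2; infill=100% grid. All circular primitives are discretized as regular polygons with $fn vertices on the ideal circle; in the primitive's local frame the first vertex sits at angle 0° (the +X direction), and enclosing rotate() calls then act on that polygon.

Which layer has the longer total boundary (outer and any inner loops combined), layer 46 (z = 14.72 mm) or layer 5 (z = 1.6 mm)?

layer 46 (z = 14.72 mm)

Layer 46 (z = 14.72): the cube is present — its section is the full 16×21 rectangle (perimeter 74.00 mm); the cylinder at (-4, 9.5): section is a regular 12-gon, circumradius r=10 (perimeter = 2·12·10.000·sin(180°/12) = 62.12 mm); the r=3 cylinder at (15.5, 12.5) gives a regular 12-gon of circumradius 3 (constant along its height) (perimeter = 2·12·3.000·sin(180°/12) = 18.63 mm); the 8.5×9 cube at (15.5, -2.5) contributes its full rectangle (perimeter 35.00 mm); Subtracting the remaining from the first: starting from the 16×21 cube, the r=10 cylinder at (-4, 9.5) partially overlaps it — only the 74.29 mm² overlap (of its 300.00 mm²) is removed, clipping the outline; the r=3 cylinder at (15.5, 12.5) partially overlaps it — only the 16.43 mm² overlap (of its 27.00 mm²) is removed, clipping the outline; the 8.5×9 cube at (15.5, -2.5) partially overlaps it — only the 3.25 mm² overlap (of its 76.50 mm²) is removed, clipping the outline — boundary = 83.54 mm. So its perimeter = 83.54 mm. Layer 5 (z = 1.6): the cube (footprint 16×21) is included at this height (perimeter 74.00 mm); the cylinder at (-4, 9.5) is not intersected at this z (z outside [8.5, 19]); the cylinder at (15.5, 12.5) is absent (z outside [2.5, 18.5]); the cube at (15.5, -2.5) is not intersected at this z (z outside [2.5, 15.5]); Subtracting the remaining from the first: none of the subtracted shapes is present at this height, so the 16×21 cube is unchanged — boundary = 74.00 mm. So its perimeter = 74.00 mm. Layer 46 is larger (83.54 vs 74.00 mm).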